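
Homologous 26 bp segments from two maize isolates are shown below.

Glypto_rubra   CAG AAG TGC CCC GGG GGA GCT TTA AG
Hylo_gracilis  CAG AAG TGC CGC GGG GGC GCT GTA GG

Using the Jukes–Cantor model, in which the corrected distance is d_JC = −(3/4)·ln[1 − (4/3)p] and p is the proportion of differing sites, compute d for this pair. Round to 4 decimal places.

The sequences differ at positions 11 (C/G), 18 (A/C), 22 (T/G), 25 (A/G).
p = 4/26 = 0.153846.
d = −0.75 · ln(1 − (4/3)·0.153846) = −0.75 · ln(0.794872) = −0.75 · (-0.229574) = 0.1722.

0.1722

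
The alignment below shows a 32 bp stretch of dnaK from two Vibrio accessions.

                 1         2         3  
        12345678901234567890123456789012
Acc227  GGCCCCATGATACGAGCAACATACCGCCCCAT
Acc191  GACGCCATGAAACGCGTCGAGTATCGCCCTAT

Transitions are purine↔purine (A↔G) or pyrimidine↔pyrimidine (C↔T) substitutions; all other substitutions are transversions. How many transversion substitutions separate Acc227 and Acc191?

5

Differing sites — 2:G/A (Ti); 4:C/G (Tv); 11:T/A (Tv); 15:A/C (Tv); 17:C/T (Ti); 18:A/C (Tv); 19:A/G (Ti); 20:C/A (Tv); 21:A/G (Ti); 24:C/T (Ti); 30:C/T (Ti).
Of the 11 differences, 6 transitions and 5 transversions, so the answer is 5.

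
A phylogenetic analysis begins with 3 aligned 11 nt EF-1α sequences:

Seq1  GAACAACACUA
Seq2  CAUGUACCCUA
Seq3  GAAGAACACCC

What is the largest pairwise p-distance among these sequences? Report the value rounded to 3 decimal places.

Pairwise Hamming distances:
  Seq1 vs Seq2: 5
  Seq1 vs Seq3: 3
  Seq2 vs Seq3: 6
The largest is 6 mismatches, between Seq2 and Seq3; p = 6/11 = 0.545.

0.545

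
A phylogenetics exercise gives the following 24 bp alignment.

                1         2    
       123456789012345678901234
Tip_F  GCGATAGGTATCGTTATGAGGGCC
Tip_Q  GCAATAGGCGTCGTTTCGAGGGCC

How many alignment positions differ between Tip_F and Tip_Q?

5

The sequences differ at positions 3 (G/A), 9 (T/C), 10 (A/G), 16 (A/T), 17 (T/C).
That gives 5 mismatches out of 24 aligned sites, so the Hamming distance is 5.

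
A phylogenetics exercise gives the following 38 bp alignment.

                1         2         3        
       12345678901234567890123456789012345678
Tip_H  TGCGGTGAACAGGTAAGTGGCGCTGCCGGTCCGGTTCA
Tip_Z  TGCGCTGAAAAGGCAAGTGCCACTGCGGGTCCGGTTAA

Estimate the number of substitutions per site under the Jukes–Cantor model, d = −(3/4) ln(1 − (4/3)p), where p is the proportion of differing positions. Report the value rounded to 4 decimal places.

0.2114

The sequences differ at positions 5 (G/C), 10 (C/A), 14 (T/C), 20 (G/C), 22 (G/A), 27 (C/G), 37 (C/A).
p = 7/38 = 0.184211.
d = −0.75 · ln(1 − (4/3)·0.184211) = −0.75 · ln(0.754385) = −0.75 · (-0.281852) = 0.2114.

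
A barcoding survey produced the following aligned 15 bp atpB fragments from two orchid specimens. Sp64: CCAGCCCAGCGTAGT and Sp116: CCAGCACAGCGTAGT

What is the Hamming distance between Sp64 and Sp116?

The sequences differ at position 6 (C/A).
That gives 1 mismatch out of 15 aligned sites, so the Hamming distance is 1.

1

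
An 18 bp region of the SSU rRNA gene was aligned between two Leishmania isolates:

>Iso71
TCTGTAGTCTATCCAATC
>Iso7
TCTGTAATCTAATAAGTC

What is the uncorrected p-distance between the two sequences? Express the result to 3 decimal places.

The sequences differ at positions 7 (G/A), 12 (T/A), 13 (C/T), 14 (C/A), 16 (A/G).
There are 5 differences over 18 sites, so p = 5/18 = 0.278.

0.278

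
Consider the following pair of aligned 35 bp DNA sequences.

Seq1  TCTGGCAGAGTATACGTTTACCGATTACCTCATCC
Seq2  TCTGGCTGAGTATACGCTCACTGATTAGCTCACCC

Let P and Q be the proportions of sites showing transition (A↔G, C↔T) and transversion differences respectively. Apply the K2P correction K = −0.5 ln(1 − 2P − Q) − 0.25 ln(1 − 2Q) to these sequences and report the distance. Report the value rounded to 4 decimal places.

Differing sites — 7:A/T (Tv); 17:T/C (Ti); 19:T/C (Ti); 22:C/T (Ti); 28:C/G (Tv); 33:T/C (Ti).
Of the 6 differences, 4 transitions and 2 transversions over 35 sites: P = 4/35 = 0.114286, Q = 2/35 = 0.057143.
d = −0.5·ln(0.714285) − 0.25·ln(0.885714) = −0.5·(-0.336473) − 0.25·(-0.121361) = 0.1986.

0.1986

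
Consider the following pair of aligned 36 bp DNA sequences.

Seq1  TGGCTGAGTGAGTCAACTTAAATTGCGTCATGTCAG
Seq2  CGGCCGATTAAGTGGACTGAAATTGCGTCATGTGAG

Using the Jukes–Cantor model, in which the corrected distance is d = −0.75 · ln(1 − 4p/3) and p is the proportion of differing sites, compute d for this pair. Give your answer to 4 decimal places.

0.2635

The sequences differ at positions 1 (T/C), 5 (T/C), 8 (G/T), 10 (G/A), 14 (C/G), 15 (A/G), 19 (T/G), 34 (C/G).
p = 8/36 = 0.222222.
d = −0.75 · ln(1 − (4/3)·0.222222) = −0.75 · ln(0.703704) = −0.75 · (-0.351397) = 0.2635.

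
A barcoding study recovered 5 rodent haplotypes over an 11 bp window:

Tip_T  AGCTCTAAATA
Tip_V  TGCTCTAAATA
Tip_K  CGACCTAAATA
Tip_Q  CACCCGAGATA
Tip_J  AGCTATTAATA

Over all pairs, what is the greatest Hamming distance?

Pairwise Hamming distances:
  Tip_T vs Tip_V: 1
  Tip_T vs Tip_K: 3
  Tip_T vs Tip_Q: 5
  Tip_T vs Tip_J: 2
  Tip_V vs Tip_K: 3
  Tip_V vs Tip_Q: 5
  Tip_V vs Tip_J: 3
  Tip_K vs Tip_Q: 4
  Tip_K vs Tip_J: 5
  Tip_Q vs Tip_J: 7
The largest is 7, between Tip_Q and Tip_J.

7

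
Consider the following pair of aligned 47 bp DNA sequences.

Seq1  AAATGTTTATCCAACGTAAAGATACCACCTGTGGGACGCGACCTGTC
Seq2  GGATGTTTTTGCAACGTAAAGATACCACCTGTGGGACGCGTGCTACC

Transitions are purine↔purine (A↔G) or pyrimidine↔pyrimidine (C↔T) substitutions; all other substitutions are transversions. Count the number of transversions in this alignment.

The sequences differ at positions 1 (A/G, transition), 2 (A/G, transition), 9 (A/T, transversion), 11 (C/G, transversion), 41 (A/T, transversion), 42 (C/G, transversion), 45 (G/A, transition), 46 (T/C, transition).
Of the 8 differences, 4 transitions and 4 transversions, so the answer is 4.

4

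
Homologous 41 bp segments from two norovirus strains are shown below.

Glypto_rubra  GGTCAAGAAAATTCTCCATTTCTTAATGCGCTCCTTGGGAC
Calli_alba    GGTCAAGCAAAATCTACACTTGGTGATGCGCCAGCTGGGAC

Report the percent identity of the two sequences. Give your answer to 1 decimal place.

The sequences differ at positions 8 (A/C), 12 (T/A), 16 (C/A), 19 (T/C), 22 (C/G), 23 (T/G), 25 (A/G), 32 (T/C), 33 (C/A), 34 (C/G), 35 (T/C).
30 of the 41 sites match, so the percent identity is 30/41 × 100 = 73.2%.

73.2%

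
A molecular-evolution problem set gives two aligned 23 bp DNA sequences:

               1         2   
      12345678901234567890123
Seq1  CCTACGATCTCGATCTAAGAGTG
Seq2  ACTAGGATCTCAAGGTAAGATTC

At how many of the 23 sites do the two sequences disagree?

Differing sites — 1:C/A; 5:C/G; 12:G/A; 14:T/G; 15:C/G; 21:G/T; 23:G/C.
That gives 7 mismatches out of 23 aligned sites, so the Hamming distance is 7.

7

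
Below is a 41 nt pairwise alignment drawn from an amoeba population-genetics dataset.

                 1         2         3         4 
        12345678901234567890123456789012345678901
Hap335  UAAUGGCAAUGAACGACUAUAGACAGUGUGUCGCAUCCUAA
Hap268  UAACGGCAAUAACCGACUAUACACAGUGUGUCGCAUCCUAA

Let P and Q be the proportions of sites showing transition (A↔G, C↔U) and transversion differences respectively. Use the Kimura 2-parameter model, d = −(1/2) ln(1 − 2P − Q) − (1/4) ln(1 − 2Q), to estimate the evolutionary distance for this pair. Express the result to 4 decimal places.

The sequences differ at positions 4 (U/C, transition), 11 (G/A, transition), 13 (A/C, transversion), 22 (G/C, transversion).
Of the 4 differences, 2 transitions and 2 transversions over 41 sites: P = 2/41 = 0.048780, Q = 2/41 = 0.048780.
d = −0.5·ln(0.853660) − 0.25·ln(0.902440) = −0.5·(-0.158222) − 0.25·(-0.102653) = 0.1048.

0.1048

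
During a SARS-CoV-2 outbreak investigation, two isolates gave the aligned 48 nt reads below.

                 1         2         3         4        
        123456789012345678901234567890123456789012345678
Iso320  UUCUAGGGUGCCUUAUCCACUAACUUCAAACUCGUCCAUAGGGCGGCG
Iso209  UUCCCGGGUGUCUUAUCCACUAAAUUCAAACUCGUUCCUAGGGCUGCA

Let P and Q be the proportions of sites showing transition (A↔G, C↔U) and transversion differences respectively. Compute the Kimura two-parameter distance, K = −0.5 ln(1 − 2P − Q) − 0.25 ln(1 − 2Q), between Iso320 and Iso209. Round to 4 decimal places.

Mismatches occur at site 4 (U/C, transition), site 5 (A/C, transversion), site 11 (C/U, transition), site 24 (C/A, transversion), site 36 (C/U, transition), site 38 (A/C, transversion), site 45 (G/U, transversion), site 48 (G/A, transition).
Of the 8 differences, 4 transitions and 4 transversions over 48 sites: P = 4/48 = 0.083333, Q = 4/48 = 0.083333.
d = −0.5·ln(0.750001) − 0.25·ln(0.833334) = −0.5·(-0.287681) − 0.25·(-0.182321) = 0.1894.

0.1894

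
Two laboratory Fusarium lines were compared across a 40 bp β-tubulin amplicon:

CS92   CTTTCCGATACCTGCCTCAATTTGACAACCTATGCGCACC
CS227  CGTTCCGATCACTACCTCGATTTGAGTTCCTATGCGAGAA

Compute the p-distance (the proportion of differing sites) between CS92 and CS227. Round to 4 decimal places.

0.3000

Mismatches occur at site 2 (T/G), site 10 (A/C), site 11 (C/A), site 14 (G/A), site 19 (A/G), site 26 (C/G), site 27 (A/T), site 28 (A/T), site 37 (C/A), site 38 (A/G), site 39 (C/A), site 40 (C/A).
There are 12 differences over 40 sites, so p = 12/40 = 0.3000.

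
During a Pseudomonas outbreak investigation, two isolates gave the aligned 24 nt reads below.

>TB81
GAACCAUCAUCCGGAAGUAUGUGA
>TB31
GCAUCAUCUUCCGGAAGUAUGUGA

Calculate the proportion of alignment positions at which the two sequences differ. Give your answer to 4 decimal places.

0.1250

Mismatches occur at site 2 (A↔C), site 4 (C↔U), site 9 (A↔U).
There are 3 differences over 24 sites, so p = 3/24 = 0.1250.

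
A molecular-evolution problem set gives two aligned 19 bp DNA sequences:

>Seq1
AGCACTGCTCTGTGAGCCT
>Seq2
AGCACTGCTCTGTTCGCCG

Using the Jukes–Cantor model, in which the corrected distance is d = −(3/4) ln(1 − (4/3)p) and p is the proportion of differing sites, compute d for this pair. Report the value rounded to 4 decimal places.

The sequences differ at positions 14 (G/T), 15 (A/C), 19 (T/G).
p = 3/19 = 0.157895.
d = −0.75 · ln(1 − (4/3)·0.157895) = −0.75 · ln(0.789473) = −0.75 · (-0.236390) = 0.1773.

0.1773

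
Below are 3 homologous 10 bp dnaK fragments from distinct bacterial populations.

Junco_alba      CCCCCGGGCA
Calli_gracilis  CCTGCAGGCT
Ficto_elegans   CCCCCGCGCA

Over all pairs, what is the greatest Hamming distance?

5

Pairwise Hamming distances:
  Junco_alba vs Calli_gracilis: 4
  Junco_alba vs Ficto_elegans: 1
  Calli_gracilis vs Ficto_elegans: 5
The largest is 5, between Calli_gracilis and Ficto_elegans.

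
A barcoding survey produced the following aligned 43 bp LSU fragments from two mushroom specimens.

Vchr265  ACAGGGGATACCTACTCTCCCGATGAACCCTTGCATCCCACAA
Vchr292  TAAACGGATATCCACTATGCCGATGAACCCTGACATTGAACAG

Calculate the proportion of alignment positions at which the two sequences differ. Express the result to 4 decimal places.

0.3256

Mismatches occur at site 1 (A/T), site 2 (C/A), site 4 (G/A), site 5 (G/C), site 11 (C/T), site 13 (T/C), site 17 (C/A), site 19 (C/G), site 32 (T/G), site 33 (G/A), site 37 (C/T), site 38 (C/G), site 39 (C/A), site 43 (A/G).
There are 14 differences over 43 sites, so p = 14/43 = 0.3256.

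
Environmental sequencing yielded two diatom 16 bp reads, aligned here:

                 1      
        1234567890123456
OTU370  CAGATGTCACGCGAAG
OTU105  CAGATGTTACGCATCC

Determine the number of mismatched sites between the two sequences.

5

The sequences differ at positions 8 (C/T), 13 (G/A), 14 (A/T), 15 (A/C), 16 (G/C).
That gives 5 mismatches out of 16 aligned sites, so the Hamming distance is 5.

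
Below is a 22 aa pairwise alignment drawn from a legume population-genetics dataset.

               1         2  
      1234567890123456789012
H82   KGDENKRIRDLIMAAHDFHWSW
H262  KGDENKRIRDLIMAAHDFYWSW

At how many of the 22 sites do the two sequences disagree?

1

The sequences differ at position 19 (H/Y).
That gives 1 mismatch out of 22 aligned sites, so the Hamming distance is 1.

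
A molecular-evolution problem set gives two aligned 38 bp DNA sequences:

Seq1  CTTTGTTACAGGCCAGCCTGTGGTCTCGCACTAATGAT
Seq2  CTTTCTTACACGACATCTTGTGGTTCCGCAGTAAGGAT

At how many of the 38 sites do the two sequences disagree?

9

The sequences differ at positions 5 (G/C), 11 (G/C), 13 (C/A), 16 (G/T), 18 (C/T), 25 (C/T), 26 (T/C), 31 (C/G), 35 (T/G).
That gives 9 mismatches out of 38 aligned sites, so the Hamming distance is 9.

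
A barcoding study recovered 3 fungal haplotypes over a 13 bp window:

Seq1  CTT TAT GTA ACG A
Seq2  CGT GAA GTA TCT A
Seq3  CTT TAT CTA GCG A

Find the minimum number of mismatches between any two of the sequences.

2

Pairwise Hamming distances:
  Seq1 vs Seq2: 5
  Seq1 vs Seq3: 2
  Seq2 vs Seq3: 6
The smallest is 2, between Seq1 and Seq3.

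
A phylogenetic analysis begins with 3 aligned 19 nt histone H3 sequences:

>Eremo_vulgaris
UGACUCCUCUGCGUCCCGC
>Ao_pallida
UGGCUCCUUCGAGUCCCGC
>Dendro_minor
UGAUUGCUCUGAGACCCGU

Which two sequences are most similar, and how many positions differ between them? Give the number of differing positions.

4

Pairwise Hamming distances:
  Eremo_vulgaris vs Ao_pallida: 4
  Eremo_vulgaris vs Dendro_minor: 5
  Ao_pallida vs Dendro_minor: 7
The smallest is 4, between Eremo_vulgaris and Ao_pallida.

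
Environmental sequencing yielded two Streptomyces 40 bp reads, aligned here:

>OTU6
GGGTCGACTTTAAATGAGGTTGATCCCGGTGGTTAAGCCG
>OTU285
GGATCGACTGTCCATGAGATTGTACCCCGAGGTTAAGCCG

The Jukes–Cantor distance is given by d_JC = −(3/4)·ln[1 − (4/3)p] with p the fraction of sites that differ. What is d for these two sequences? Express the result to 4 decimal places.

Mismatches occur at site 3 (G→A), site 10 (T→G), site 12 (A→C), site 13 (A→C), site 19 (G→A), site 23 (A→T), site 24 (T→A), site 28 (G→C), site 30 (T→A).
p = 9/40 = 0.225000.
d = −0.75 · ln(1 − (4/3)·0.225000) = −0.75 · ln(0.700000) = −0.75 · (-0.356675) = 0.2675.

0.2675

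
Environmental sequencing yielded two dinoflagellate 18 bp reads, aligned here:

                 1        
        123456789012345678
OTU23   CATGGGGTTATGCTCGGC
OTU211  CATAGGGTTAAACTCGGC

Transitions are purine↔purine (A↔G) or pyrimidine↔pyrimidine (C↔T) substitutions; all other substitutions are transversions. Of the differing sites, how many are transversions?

1

The sequences differ at positions 4 (G/A, transition), 11 (T/A, transversion), 12 (G/A, transition).
Of the 3 differences, 2 transitions and 1 transversion, so the answer is 1.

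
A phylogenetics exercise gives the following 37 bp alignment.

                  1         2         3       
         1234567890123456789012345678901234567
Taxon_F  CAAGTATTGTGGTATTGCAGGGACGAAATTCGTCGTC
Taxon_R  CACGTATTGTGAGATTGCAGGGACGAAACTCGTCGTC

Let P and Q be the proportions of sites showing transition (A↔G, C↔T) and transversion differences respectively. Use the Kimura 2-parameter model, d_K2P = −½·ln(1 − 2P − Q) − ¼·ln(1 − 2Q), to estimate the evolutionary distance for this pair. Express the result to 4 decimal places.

0.1171

The sequences differ at positions 3 (A/C, transversion), 12 (G/A, transition), 13 (T/G, transversion), 29 (T/C, transition).
Of the 4 differences, 2 transitions and 2 transversions over 37 sites: P = 2/37 = 0.054054, Q = 2/37 = 0.054054.
d = −0.5·ln(0.837838) − 0.25·ln(0.891892) = −0.5·(-0.176931) − 0.25·(-0.114410) = 0.1171.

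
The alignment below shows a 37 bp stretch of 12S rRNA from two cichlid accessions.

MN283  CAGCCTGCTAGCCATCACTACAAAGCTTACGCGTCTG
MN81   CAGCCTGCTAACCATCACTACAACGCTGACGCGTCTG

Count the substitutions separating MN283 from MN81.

The sequences differ at positions 11 (G/A), 24 (A/C), 28 (T/G).
That gives 3 mismatches out of 37 aligned sites, so the Hamming distance is 3.

3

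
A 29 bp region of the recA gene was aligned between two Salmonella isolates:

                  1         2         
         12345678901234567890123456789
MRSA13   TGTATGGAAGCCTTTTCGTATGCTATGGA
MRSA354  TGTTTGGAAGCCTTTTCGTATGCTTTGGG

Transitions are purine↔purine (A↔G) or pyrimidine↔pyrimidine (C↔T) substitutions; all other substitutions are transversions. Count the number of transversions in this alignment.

Mismatches occur at site 4 (A→T, transversion), site 25 (A→T, transversion), site 29 (A→G, transition).
Of the 3 differences, 1 transition and 2 transversions, so the answer is 2.

2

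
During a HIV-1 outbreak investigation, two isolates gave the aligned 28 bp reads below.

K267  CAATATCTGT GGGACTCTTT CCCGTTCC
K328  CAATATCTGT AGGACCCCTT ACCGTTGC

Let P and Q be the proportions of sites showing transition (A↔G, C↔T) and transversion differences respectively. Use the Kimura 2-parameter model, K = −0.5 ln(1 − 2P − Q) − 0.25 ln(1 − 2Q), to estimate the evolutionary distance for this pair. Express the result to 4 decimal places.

Differing sites — 11:G/A (Ti); 16:T/C (Ti); 18:T/C (Ti); 21:C/A (Tv); 27:C/G (Tv).
Of the 5 differences, 3 transitions and 2 transversions over 28 sites: P = 3/28 = 0.107143, Q = 2/28 = 0.071429.
d = −0.5·ln(0.714285) − 0.25·ln(0.857142) = −0.5·(-0.336473) − 0.25·(-0.154152) = 0.2068.

0.2068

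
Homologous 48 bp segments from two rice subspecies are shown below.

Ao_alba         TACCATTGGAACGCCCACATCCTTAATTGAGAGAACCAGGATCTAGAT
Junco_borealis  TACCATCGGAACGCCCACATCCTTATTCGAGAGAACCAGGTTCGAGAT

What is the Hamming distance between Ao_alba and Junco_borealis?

5

Mismatches occur at site 7 (T→C), site 26 (A→T), site 28 (T→C), site 41 (A→T), site 44 (T→G).
That gives 5 mismatches out of 48 aligned sites, so the Hamming distance is 5.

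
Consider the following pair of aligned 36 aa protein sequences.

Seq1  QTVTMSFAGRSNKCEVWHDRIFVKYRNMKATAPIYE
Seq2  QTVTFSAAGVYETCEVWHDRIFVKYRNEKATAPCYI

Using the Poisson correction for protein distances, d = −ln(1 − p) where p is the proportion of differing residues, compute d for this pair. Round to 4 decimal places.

0.2877

Differing sites — 5:M/F; 7:F/A; 10:R/V; 11:S/Y; 12:N/E; 13:K/T; 28:M/E; 34:I/C; 36:E/I.
p = 9/36 = 0.250000.
d = −ln(1 − 0.250000) = −ln(0.750000) = 0.2877.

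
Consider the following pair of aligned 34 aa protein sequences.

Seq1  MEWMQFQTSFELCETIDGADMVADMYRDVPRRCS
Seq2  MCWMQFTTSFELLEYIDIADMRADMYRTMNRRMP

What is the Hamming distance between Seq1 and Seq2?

11

Differing sites — 2:E/C; 7:Q/T; 13:C/L; 15:T/Y; 18:G/I; 22:V/R; 28:D/T; 29:V/M; 30:P/N; 33:C/M; 34:S/P.
That gives 11 mismatches out of 34 aligned sites, so the Hamming distance is 11.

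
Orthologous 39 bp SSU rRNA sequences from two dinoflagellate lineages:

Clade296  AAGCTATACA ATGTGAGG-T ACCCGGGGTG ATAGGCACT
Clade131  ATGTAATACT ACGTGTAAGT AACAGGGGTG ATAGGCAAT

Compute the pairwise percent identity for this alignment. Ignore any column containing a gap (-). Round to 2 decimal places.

Excluding the 1 gap column leaves 38 comparable sites.
The sequences differ at positions 2 (A/T), 4 (C/T), 5 (T/A), 10 (A/T), 12 (T/C), 16 (A/T), 17 (G/A), 18 (G/A), 22 (C/A), 24 (C/A), 38 (C/A).
27 of the 38 comparable sites match, so the percent identity is 27/38 × 100 = 71.05%.

71.05%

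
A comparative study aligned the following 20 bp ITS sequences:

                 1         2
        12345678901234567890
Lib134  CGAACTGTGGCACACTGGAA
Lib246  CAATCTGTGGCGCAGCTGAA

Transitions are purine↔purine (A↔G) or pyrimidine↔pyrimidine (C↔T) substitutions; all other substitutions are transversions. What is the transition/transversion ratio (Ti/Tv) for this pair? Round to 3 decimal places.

1.000

Mismatches occur at site 2 (G↔A, transition), site 4 (A↔T, transversion), site 12 (A↔G, transition), site 15 (C↔G, transversion), site 16 (T↔C, transition), site 17 (G↔T, transversion).
Of the 6 differences, 3 transitions and 3 transversions, so Ti/Tv = 3/3 = 1.000.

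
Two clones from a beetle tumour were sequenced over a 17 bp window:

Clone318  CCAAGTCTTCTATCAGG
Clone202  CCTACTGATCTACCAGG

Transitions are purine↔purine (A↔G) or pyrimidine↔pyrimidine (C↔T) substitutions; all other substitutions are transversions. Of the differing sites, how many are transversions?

Mismatches occur at site 3 (A↔T, transversion), site 5 (G↔C, transversion), site 7 (C↔G, transversion), site 8 (T↔A, transversion), site 13 (T↔C, transition).
Of the 5 differences, 1 transition and 4 transversions, so the answer is 4.

4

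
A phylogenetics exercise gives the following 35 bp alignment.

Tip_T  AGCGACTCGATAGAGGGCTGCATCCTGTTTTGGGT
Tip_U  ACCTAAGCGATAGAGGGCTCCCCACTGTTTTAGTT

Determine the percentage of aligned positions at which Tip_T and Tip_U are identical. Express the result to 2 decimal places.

71.43%

Differing sites — 2:G/C; 4:G/T; 6:C/A; 7:T/G; 20:G/C; 22:A/C; 23:T/C; 24:C/A; 32:G/A; 34:G/T.
25 of the 35 sites match, so the percent identity is 25/35 × 100 = 71.43%.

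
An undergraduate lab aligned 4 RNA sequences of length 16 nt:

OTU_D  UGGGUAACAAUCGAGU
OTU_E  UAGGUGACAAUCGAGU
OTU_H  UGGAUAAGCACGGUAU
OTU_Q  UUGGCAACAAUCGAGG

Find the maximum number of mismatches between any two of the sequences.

10

Pairwise Hamming distances:
  OTU_D vs OTU_E: 2
  OTU_D vs OTU_H: 7
  OTU_D vs OTU_Q: 3
  OTU_E vs OTU_H: 9
  OTU_E vs OTU_Q: 4
  OTU_H vs OTU_Q: 10
The largest is 10, between OTU_H and OTU_Q.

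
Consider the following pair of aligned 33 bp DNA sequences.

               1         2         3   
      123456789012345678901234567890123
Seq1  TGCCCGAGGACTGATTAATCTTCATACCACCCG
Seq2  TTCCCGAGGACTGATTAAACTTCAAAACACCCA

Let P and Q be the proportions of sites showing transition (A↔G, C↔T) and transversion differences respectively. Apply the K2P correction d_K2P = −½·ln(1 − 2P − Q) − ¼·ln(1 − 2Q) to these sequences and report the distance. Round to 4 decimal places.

0.1697

Differing sites — 2:G/T (Tv); 19:T/A (Tv); 25:T/A (Tv); 27:C/A (Tv); 33:G/A (Ti).
Of the 5 differences, 1 transition and 4 transversions over 33 sites: P = 1/33 = 0.030303, Q = 4/33 = 0.121212.
d = −0.5·ln(0.818182) − 0.25·ln(0.757576) = −0.5·(-0.200670) − 0.25·(-0.277631) = 0.1697.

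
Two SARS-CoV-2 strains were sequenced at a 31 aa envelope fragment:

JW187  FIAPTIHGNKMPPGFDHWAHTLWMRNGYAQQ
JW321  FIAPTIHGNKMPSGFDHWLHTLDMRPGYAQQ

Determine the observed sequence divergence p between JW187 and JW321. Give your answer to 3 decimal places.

Differing sites — 13:P/S; 19:A/L; 23:W/D; 26:N/P.
There are 4 differences over 31 sites, so p = 4/31 = 0.129.

0.129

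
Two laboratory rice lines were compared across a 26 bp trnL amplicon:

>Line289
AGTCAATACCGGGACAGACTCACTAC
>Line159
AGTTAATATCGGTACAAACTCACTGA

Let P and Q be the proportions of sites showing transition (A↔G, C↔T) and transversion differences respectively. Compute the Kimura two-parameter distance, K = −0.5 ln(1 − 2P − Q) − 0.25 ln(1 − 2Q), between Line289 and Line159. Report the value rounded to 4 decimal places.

The sequences differ at positions 4 (C/T, transition), 9 (C/T, transition), 13 (G/T, transversion), 17 (G/A, transition), 25 (A/G, transition), 26 (C/A, transversion).
Of the 6 differences, 4 transitions and 2 transversions over 26 sites: P = 4/26 = 0.153846, Q = 2/26 = 0.076923.
d = −0.5·ln(0.615385) − 0.25·ln(0.846154) = −0.5·(-0.485507) − 0.25·(-0.167054) = 0.2845.

0.2845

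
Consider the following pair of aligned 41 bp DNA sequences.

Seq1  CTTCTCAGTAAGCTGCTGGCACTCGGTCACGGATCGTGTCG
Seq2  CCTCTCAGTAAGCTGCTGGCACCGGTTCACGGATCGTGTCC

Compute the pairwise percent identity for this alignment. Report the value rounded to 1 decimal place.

87.8%

Mismatches occur at site 2 (T/C), site 23 (T/C), site 24 (C/G), site 26 (G/T), site 41 (G/C).
36 of the 41 sites match, so the percent identity is 36/41 × 100 = 87.8%.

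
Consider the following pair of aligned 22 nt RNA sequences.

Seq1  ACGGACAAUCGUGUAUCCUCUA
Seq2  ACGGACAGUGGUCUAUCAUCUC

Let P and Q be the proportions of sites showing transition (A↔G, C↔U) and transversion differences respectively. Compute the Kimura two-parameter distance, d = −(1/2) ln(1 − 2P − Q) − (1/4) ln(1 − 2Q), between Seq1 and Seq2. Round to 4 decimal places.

The sequences differ at positions 8 (A/G, transition), 10 (C/G, transversion), 13 (G/C, transversion), 18 (C/A, transversion), 22 (A/C, transversion).
Of the 5 differences, 1 transition and 4 transversions over 22 sites: P = 1/22 = 0.045455, Q = 4/22 = 0.181818.
d = −0.5·ln(0.727272) − 0.25·ln(0.636364) = −0.5·(-0.318455) − 0.25·(-0.451985) = 0.2722.

0.2722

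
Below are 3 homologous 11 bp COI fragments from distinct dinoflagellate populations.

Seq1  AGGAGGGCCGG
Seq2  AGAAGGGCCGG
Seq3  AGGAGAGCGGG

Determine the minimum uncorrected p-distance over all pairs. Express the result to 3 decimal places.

0.091

Pairwise Hamming distances:
  Seq1 vs Seq2: 1
  Seq1 vs Seq3: 2
  Seq2 vs Seq3: 3
The smallest is 1 mismatch, between Seq1 and Seq2; p = 1/11 = 0.091.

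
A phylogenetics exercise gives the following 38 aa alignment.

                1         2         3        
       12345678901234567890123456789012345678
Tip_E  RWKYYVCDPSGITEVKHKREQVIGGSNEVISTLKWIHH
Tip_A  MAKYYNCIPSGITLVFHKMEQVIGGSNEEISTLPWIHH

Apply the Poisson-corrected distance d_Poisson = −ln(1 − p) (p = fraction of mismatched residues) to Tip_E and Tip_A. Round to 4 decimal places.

0.2703

Mismatches occur at site 1 (R/M), site 2 (W/A), site 6 (V/N), site 8 (D/I), site 14 (E/L), site 16 (K/F), site 19 (R/M), site 29 (V/E), site 34 (K/P).
p = 9/38 = 0.236842.
d = −ln(1 − 0.236842) = −ln(0.763158) = 0.2703.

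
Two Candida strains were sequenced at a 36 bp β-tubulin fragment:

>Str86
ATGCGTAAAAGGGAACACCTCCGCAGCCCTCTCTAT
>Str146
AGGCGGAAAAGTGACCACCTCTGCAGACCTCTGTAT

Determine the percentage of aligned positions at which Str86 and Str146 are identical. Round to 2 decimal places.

Mismatches occur at site 2 (T/G), site 6 (T/G), site 12 (G/T), site 15 (A/C), site 22 (C/T), site 27 (C/A), site 33 (C/G).
29 of the 36 sites match, so the percent identity is 29/36 × 100 = 80.56%.

80.56%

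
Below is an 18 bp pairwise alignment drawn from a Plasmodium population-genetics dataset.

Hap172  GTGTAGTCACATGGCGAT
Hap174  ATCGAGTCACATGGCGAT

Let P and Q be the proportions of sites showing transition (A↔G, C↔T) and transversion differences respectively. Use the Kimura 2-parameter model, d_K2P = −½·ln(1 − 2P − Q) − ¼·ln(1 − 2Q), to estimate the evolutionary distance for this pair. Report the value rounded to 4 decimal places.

The sequences differ at positions 1 (G/A, transition), 3 (G/C, transversion), 4 (T/G, transversion).
Of the 3 differences, 1 transition and 2 transversions over 18 sites: P = 1/18 = 0.055556, Q = 2/18 = 0.111111.
d = −0.5·ln(0.777777) − 0.25·ln(0.777778) = −0.5·(-0.251315) − 0.25·(-0.251314) = 0.1885.

0.1885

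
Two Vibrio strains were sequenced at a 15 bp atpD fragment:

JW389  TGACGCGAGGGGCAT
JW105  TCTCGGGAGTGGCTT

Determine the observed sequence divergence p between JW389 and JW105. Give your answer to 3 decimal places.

Differing sites — 2:G/C; 3:A/T; 6:C/G; 10:G/T; 14:A/T.
There are 5 differences over 15 sites, so p = 5/15 = 0.333.

0.333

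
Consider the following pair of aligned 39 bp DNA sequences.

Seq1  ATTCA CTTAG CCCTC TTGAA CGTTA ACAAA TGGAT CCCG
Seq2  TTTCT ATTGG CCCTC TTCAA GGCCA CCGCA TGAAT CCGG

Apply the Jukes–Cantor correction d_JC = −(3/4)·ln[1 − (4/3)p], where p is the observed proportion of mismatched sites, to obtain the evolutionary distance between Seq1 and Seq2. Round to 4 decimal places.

Differing sites — 1:A/T; 5:A/T; 6:C/A; 9:A/G; 18:G/C; 21:C/G; 23:T/C; 24:T/C; 26:A/C; 28:A/G; 29:A/C; 33:G/A; 38:C/G.
p = 13/39 = 0.333333.
d = −0.75 · ln(1 − (4/3)·0.333333) = −0.75 · ln(0.555556) = −0.75 · (-0.587786) = 0.4408.

0.4408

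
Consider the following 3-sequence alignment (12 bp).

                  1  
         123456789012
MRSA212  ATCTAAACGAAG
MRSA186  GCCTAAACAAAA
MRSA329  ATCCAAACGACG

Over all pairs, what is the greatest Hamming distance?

Pairwise Hamming distances:
  MRSA212 vs MRSA186: 4
  MRSA212 vs MRSA329: 2
  MRSA186 vs MRSA329: 6
The largest is 6, between MRSA186 and MRSA329.

6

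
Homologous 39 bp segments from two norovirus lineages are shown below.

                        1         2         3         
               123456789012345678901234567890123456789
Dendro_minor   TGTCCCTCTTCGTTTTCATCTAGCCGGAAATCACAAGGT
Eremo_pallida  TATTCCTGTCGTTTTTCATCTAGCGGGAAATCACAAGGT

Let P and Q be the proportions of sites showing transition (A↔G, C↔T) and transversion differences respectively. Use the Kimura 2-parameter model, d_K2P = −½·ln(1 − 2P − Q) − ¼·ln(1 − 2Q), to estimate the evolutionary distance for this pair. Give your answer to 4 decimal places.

0.2055

Differing sites — 2:G/A (Ti); 4:C/T (Ti); 8:C/G (Tv); 10:T/C (Ti); 11:C/G (Tv); 12:G/T (Tv); 25:C/G (Tv).
Of the 7 differences, 3 transitions and 4 transversions over 39 sites: P = 3/39 = 0.076923, Q = 4/39 = 0.102564.
d = −0.5·ln(0.743590) − 0.25·ln(0.794872) = −0.5·(-0.296265) − 0.25·(-0.229574) = 0.2055.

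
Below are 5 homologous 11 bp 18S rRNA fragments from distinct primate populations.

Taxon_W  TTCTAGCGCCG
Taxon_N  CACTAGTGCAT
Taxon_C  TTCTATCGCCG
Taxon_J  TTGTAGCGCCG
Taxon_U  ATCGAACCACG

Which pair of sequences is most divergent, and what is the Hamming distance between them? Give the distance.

9

Pairwise Hamming distances:
  Taxon_W vs Taxon_N: 5
  Taxon_W vs Taxon_C: 1
  Taxon_W vs Taxon_J: 1
  Taxon_W vs Taxon_U: 5
  Taxon_N vs Taxon_C: 6
  Taxon_N vs Taxon_J: 6
  Taxon_N vs Taxon_U: 9
  Taxon_C vs Taxon_J: 2
  Taxon_C vs Taxon_U: 5
  Taxon_J vs Taxon_U: 6
The largest is 9, between Taxon_N and Taxon_U.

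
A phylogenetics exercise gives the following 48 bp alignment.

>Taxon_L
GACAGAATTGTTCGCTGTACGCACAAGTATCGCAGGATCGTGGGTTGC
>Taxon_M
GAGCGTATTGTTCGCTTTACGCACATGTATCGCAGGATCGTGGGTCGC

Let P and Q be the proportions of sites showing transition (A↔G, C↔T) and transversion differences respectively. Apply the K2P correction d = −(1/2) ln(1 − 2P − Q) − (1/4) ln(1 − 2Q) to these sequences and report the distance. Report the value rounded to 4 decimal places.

0.1372

Mismatches occur at site 3 (C→G, transversion), site 4 (A→C, transversion), site 6 (A→T, transversion), site 17 (G→T, transversion), site 26 (A→T, transversion), site 46 (T→C, transition).
Of the 6 differences, 1 transition and 5 transversions over 48 sites: P = 1/48 = 0.020833, Q = 5/48 = 0.104167.
d = −0.5·ln(0.854167) − 0.25·ln(0.791666) = −0.5·(-0.157629) − 0.25·(-0.233616) = 0.1372.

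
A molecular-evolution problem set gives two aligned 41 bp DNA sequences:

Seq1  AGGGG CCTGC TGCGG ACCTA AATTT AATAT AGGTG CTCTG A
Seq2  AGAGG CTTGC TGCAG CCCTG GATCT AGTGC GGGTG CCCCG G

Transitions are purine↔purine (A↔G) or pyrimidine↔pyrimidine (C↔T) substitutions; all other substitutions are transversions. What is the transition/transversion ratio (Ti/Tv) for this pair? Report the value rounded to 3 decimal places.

Mismatches occur at site 3 (G→A, transition), site 7 (C→T, transition), site 14 (G→A, transition), site 16 (A→C, transversion), site 20 (A→G, transition), site 21 (A→G, transition), site 24 (T→C, transition), site 27 (A→G, transition), site 29 (A→G, transition), site 30 (T→C, transition), site 31 (A→G, transition), site 37 (T→C, transition), site 39 (T→C, transition), site 41 (A→G, transition).
Of the 14 differences, 13 transitions and 1 transversion, so Ti/Tv = 13/1 = 13.000.

13.000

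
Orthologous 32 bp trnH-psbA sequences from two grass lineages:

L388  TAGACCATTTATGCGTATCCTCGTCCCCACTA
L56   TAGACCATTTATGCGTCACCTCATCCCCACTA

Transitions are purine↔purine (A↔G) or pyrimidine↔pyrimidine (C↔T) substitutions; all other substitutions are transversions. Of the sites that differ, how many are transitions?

Mismatches occur at site 17 (A/C, transversion), site 18 (T/A, transversion), site 23 (G/A, transition).
Of the 3 differences, 1 transition and 2 transversions, so the answer is 1.

1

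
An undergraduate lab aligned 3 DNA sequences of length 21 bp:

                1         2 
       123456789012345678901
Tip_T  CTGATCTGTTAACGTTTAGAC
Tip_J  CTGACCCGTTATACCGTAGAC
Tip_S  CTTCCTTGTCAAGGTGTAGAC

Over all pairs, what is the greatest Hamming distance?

9

Pairwise Hamming distances:
  Tip_T vs Tip_J: 7
  Tip_T vs Tip_S: 7
  Tip_J vs Tip_S: 9
The largest is 9, between Tip_J and Tip_S.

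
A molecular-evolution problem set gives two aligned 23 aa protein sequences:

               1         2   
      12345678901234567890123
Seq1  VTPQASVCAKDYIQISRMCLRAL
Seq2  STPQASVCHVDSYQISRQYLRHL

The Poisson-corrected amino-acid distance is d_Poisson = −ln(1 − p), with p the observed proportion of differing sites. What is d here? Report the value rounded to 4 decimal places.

Differing sites — 1:V/S; 9:A/H; 10:K/V; 12:Y/S; 13:I/Y; 18:M/Q; 19:C/Y; 22:A/H.
p = 8/23 = 0.347826.
d = −ln(1 − 0.347826) = −ln(0.652174) = 0.4274.

0.4274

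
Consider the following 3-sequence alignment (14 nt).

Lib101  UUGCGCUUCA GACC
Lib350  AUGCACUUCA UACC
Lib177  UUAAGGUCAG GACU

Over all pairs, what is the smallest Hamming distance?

3

Pairwise Hamming distances:
  Lib101 vs Lib350: 3
  Lib101 vs Lib177: 7
  Lib350 vs Lib177: 10
The smallest is 3, between Lib101 and Lib350.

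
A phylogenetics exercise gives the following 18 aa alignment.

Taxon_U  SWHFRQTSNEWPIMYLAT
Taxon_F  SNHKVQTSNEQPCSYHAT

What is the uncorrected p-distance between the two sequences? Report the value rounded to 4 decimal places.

0.3889

Mismatches occur at site 2 (W→N), site 4 (F→K), site 5 (R→V), site 11 (W→Q), site 13 (I→C), site 14 (M→S), site 16 (L→H).
There are 7 differences over 18 sites, so p = 7/18 = 0.3889.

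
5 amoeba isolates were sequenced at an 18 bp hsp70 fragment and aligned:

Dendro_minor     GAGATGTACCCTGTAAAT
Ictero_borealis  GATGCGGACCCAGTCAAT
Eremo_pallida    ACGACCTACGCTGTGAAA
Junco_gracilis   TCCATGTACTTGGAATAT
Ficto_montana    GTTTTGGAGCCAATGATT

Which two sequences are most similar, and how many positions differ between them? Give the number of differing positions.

6

Pairwise Hamming distances:
  Dendro_minor vs Ictero_borealis: 6
  Dendro_minor vs Eremo_pallida: 7
  Dendro_minor vs Junco_gracilis: 8
  Dendro_minor vs Ficto_montana: 9
  Ictero_borealis vs Eremo_pallida: 10
  Ictero_borealis vs Junco_gracilis: 12
  Ictero_borealis vs Ficto_montana: 7
  Eremo_pallida vs Junco_gracilis: 11
  Eremo_pallida vs Ficto_montana: 13
  Junco_gracilis vs Ficto_montana: 14
The smallest is 6, between Dendro_minor and Ictero_borealis.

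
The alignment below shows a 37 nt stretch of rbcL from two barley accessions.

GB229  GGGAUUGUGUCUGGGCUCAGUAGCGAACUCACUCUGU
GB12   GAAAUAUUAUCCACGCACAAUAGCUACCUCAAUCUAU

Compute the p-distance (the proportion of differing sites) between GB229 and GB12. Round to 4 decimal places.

0.3784

The sequences differ at positions 2 (G/A), 3 (G/A), 6 (U/A), 7 (G/U), 9 (G/A), 12 (U/C), 13 (G/A), 14 (G/C), 17 (U/A), 20 (G/A), 25 (G/U), 27 (A/C), 32 (C/A), 36 (G/A).
There are 14 differences over 37 sites, so p = 14/37 = 0.3784.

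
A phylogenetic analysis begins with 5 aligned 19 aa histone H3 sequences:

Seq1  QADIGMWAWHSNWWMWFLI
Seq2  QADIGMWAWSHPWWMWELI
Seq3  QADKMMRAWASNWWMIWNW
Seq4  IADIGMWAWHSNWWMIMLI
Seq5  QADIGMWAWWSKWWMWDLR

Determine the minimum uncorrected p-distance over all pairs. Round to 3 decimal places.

0.158

Pairwise Hamming distances:
  Seq1 vs Seq2: 4
  Seq1 vs Seq3: 8
  Seq1 vs Seq4: 3
  Seq1 vs Seq5: 4
  Seq2 vs Seq3: 10
  Seq2 vs Seq4: 6
  Seq2 vs Seq5: 5
  Seq3 vs Seq4: 8
  Seq3 vs Seq5: 9
  Seq4 vs Seq5: 6
The smallest is 3 mismatches, between Seq1 and Seq4; p = 3/19 = 0.158.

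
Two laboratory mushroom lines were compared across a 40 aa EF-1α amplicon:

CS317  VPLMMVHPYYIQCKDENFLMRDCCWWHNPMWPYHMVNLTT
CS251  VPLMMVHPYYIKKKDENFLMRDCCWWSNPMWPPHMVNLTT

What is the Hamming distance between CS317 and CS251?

4

Differing sites — 12:Q/K; 13:C/K; 27:H/S; 33:Y/P.
That gives 4 mismatches out of 40 aligned sites, so the Hamming distance is 4.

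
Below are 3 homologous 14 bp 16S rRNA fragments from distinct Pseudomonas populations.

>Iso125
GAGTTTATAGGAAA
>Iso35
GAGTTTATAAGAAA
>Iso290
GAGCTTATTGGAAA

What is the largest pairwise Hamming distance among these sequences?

Pairwise Hamming distances:
  Iso125 vs Iso35: 1
  Iso125 vs Iso290: 2
  Iso35 vs Iso290: 3
The largest is 3, between Iso35 and Iso290.

3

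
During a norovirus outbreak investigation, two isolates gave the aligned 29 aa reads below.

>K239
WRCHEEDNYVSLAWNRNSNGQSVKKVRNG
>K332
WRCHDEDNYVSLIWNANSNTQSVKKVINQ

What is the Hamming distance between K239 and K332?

The sequences differ at positions 5 (E/D), 13 (A/I), 16 (R/A), 20 (G/T), 27 (R/I), 29 (G/Q).
That gives 6 mismatches out of 29 aligned sites, so the Hamming distance is 6.

6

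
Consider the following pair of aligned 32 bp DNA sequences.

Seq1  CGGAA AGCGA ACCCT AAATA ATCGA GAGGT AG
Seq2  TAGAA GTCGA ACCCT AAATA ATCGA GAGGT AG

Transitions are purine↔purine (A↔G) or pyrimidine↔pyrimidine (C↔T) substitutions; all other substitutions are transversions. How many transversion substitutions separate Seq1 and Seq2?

The sequences differ at positions 1 (C/T, transition), 2 (G/A, transition), 6 (A/G, transition), 7 (G/T, transversion).
Of the 4 differences, 3 transitions and 1 transversion, so the answer is 1.

1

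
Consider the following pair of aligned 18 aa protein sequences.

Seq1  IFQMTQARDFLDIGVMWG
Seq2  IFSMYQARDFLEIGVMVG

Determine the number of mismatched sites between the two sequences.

The sequences differ at positions 3 (Q/S), 5 (T/Y), 12 (D/E), 17 (W/V).
That gives 4 mismatches out of 18 aligned sites, so the Hamming distance is 4.

4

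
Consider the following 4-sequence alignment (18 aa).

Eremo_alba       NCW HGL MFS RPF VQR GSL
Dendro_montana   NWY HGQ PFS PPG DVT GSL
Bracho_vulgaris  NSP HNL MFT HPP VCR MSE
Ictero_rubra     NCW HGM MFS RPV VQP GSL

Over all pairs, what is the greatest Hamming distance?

Pairwise Hamming distances:
  Eremo_alba vs Dendro_montana: 9
  Eremo_alba vs Bracho_vulgaris: 9
  Eremo_alba vs Ictero_rubra: 3
  Dendro_montana vs Bracho_vulgaris: 13
  Dendro_montana vs Ictero_rubra: 9
  Bracho_vulgaris vs Ictero_rubra: 11
The largest is 13, between Dendro_montana and Bracho_vulgaris.

13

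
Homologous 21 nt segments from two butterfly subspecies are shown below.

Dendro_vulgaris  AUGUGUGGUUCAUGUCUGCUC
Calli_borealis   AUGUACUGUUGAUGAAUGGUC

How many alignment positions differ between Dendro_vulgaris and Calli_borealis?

7

The sequences differ at positions 5 (G/A), 6 (U/C), 7 (G/U), 11 (C/G), 15 (U/A), 16 (C/A), 19 (C/G).
That gives 7 mismatches out of 21 aligned sites, so the Hamming distance is 7.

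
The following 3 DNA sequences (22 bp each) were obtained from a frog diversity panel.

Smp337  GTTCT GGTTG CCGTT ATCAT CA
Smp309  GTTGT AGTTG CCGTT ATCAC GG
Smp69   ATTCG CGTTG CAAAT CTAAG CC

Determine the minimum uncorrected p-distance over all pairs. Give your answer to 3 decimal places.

Pairwise Hamming distances:
  Smp337 vs Smp309: 5
  Smp337 vs Smp69: 10
  Smp309 vs Smp69: 12
The smallest is 5 mismatches, between Smp337 and Smp309; p = 5/22 = 0.227.

0.227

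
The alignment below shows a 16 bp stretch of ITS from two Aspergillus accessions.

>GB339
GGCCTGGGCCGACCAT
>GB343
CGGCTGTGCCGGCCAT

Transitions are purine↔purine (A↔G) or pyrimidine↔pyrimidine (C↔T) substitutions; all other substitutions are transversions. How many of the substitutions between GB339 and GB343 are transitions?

1

Differing sites — 1:G/C (Tv); 3:C/G (Tv); 7:G/T (Tv); 12:A/G (Ti).
Of the 4 differences, 1 transition and 3 transversions, so the answer is 1.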